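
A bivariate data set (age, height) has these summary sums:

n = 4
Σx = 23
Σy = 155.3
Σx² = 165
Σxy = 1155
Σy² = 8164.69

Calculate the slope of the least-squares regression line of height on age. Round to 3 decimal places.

8.001

Sxx = Σx² − (Σx)²/n = 165 − 132.25 = 32.75
Sxy = Σxy − (Σx)(Σy)/n = 1155 − 892.975 = 262.025
b = Sxy/Sxx = 262.025/32.75 = 8.000763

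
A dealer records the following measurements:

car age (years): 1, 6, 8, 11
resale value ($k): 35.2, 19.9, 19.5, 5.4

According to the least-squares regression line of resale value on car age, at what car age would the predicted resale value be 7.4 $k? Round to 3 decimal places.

10.952

n = 4, Σx = 26, Σy = 80, Σxy = 370, Σx² = 222
Sxx = Σx² − (Σx)²/n = 222 − 169 = 53
Sxy = Σxy − (Σx)(Σy)/n = 370 − 520 = -150
b = Sxy/Sxx = -150/53 = -2.830189
a = ȳ − b·x̄ = 20 − (-2.830189)·6.5 = 38.396226
Set a + b·x = 7.4: x = (7.4 − 38.396226) / (-2.830189) = 10.952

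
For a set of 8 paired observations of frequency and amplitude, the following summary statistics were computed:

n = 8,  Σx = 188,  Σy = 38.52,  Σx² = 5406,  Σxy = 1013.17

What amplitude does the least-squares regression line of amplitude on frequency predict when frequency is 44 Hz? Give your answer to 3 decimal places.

7.055

Sxx = Σx² − (Σx)²/n = 5406 − 4418 = 988
Sxy = Σxy − (Σx)(Σy)/n = 1013.17 − 905.22 = 107.95
b = Sxy/Sxx = 107.95/988 = 0.109261
a = ȳ − b·x̄ = 4.815 − 0.109261·23.5 = 2.247363
ŷ(44) = a + b·44 = 2.247363 + 0.109261·44 = 7.054853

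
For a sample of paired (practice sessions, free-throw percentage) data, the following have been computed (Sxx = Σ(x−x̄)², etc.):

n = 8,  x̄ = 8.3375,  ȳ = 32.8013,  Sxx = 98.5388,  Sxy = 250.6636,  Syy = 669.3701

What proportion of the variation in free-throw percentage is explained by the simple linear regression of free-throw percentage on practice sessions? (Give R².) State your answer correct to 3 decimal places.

R² = Sxy²/(Sxx·Syy) = (250.6636)²/(98.5388·669.3701) = 0.952596

0.953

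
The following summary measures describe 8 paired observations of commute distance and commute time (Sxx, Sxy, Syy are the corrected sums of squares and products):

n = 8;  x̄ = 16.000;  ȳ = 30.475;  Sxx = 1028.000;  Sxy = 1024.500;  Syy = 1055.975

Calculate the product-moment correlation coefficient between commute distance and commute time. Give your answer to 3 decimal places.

r = Sxy/√(Sxx·Syy) = 1024.5/√(1085542.3) = 1024.5/1041.893613 = 0.983306

0.983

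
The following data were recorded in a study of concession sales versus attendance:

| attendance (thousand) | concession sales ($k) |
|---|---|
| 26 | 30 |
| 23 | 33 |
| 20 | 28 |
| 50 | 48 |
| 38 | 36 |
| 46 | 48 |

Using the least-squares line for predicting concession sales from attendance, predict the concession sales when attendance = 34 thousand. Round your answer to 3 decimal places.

37.278

n = 6, Σx = 203, Σy = 223, Σxy = 8075, Σx² = 7665
Sxx = Σx² − (Σx)²/n = 7665 − 6868.166667 = 796.833333
Sxy = Σxy − (Σx)(Σy)/n = 8075 − 7544.833333 = 530.166667
b = Sxy/Sxx = 530.166667/796.833333 = 0.665342
a = ȳ − b·x̄ = 37.166667 − 0.665342·33.833333 = 14.655930
ŷ(34) = a + b·34 = 14.655930 + 0.665342·34 = 37.277557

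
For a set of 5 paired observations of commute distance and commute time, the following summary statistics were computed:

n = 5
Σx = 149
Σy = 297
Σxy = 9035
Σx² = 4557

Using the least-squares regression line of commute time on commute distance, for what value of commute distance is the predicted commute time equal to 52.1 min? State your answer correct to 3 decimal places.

Sxx = Σx² − (Σx)²/n = 4557 − 4440.2 = 116.8
Sxy = Σxy − (Σx)(Σy)/n = 9035 − 8850.6 = 184.4
b = Sxy/Sxx = 184.4/116.8 = 1.578767
a = ȳ − b·x̄ = 59.4 − 1.578767·29.8 = 12.352740
Set a + b·x = 52.1: x = (52.1 − 12.352740) / 1.578767 = 25.176139

25.176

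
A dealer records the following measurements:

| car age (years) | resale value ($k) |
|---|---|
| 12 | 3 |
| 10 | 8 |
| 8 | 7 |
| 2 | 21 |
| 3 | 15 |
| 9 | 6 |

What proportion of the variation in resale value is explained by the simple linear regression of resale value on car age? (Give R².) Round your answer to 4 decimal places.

n = 6, Σx = 44, Σy = 60, Σxy = 313, Σx² = 402, Σy² = 824
Sxx = Σx² − (Σx)²/n = 402 − 322.666667 = 79.333333
Sxy = Σxy − (Σx)(Σy)/n = 313 − 440 = -127
Syy = Σy² − (Σy)²/n = 824 − 600 = 224
R² = Sxy²/(Sxx·Syy) = (-127)²/(79.333333·224) = 0.907619

0.9076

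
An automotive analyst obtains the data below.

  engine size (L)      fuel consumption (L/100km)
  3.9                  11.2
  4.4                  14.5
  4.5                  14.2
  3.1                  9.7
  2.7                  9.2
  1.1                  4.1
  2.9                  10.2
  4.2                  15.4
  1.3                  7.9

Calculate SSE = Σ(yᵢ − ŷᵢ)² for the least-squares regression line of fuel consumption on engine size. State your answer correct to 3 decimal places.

n = 9, Σx = 28.1, Σy = 96.4, Σxy = 335.33, Σx² = 100.67, Σy² = 1136.48
Sxx = Σx² − (Σx)²/n = 100.67 − 87.734444 = 12.935556
Sxy = Σxy − (Σx)(Σy)/n = 335.33 − 300.982222 = 34.347778
Syy = Σy² − (Σy)²/n = 1136.48 − 1032.551111 = 103.928889
b = Sxy/Sxx = 34.347778/12.935556 = 2.655300
SSE = Syy − b·Sxy = 103.928889 − 2.655300·34.347778 = 12.725242

12.725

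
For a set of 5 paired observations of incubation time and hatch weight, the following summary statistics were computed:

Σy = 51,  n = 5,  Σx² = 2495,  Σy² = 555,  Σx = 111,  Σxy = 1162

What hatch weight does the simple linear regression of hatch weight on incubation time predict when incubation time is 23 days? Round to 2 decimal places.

Sxx = Σx² − (Σx)²/n = 2495 − 2464.2 = 30.8
Sxy = Σxy − (Σx)(Σy)/n = 1162 − 1132.2 = 29.8
b = Sxy/Sxx = 29.8/30.8 = 0.967532
a = ȳ − b·x̄ = 10.2 − 0.967532·22.2 = -11.279221
ŷ(23) = a + b·23 = -11.279221 + 0.967532·23 = 10.974026

10.97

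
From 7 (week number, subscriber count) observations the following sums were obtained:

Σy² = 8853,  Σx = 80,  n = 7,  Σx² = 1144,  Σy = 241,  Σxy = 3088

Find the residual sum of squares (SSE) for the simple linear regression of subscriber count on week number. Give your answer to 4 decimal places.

70.9154

Sxx = Σx² − (Σx)²/n = 1144 − 914.285714 = 229.714286
Sxy = Σxy − (Σx)(Σy)/n = 3088 − 2754.285714 = 333.714286
Syy = Σy² − (Σy)²/n = 8853 − 8297.285714 = 555.714286
b = Sxy/Sxx = 333.714286/229.714286 = 1.452736
SSE = Syy − b·Sxy = 555.714286 − 1.452736·333.714286 = 70.915423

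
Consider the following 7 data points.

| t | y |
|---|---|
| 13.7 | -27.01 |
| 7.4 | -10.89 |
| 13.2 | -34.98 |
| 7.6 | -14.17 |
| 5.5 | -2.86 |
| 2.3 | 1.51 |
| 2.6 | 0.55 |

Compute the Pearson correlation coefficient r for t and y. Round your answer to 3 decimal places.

n = 7, Σx = 52.3, Σy = -87.85, Σxy = -1030.878, Σx² = 516.75, Σy² = 2283.2837
Sxx = Σx² − (Σx)²/n = 516.75 − 390.755714 = 125.994286
Sxy = Σxy − (Σx)(Σy)/n = -1030.878 − (-656.365) = -374.513
Syy = Σy² − (Σy)²/n = 2283.2837 − 1102.5175 = 1180.7662
r = Sxy/√(Sxx·Syy) = -374.513/√(148769.793965) = -374.513/385.706876 = -0.970978

-0.971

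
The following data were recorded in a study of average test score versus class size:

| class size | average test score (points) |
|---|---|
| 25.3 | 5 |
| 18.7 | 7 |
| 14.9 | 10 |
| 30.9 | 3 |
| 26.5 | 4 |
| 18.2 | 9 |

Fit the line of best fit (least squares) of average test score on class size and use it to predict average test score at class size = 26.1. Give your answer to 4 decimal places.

n = 6, Σx = 134.5, Σy = 38, Σxy = 768.9, Σx² = 3200.09
Sxx = Σx² − (Σx)²/n = 3200.09 − 3015.041667 = 185.048333
Sxy = Σxy − (Σx)(Σy)/n = 768.9 − 851.833333 = -82.933333
b = Sxy/Sxx = -82.933333/185.048333 = -0.448171
a = ȳ − b·x̄ = 6.333333 − (-0.448171)·22.416667 = 16.379838
ŷ(26.1) = a + b·26.1 = 16.379838 + (-0.448171)·26.1 = 4.682569

4.6826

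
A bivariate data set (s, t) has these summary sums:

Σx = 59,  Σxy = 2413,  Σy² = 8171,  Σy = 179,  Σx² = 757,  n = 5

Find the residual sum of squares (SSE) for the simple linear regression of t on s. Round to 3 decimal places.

274.632

Sxx = Σx² − (Σx)²/n = 757 − 696.2 = 60.8
Sxy = Σxy − (Σx)(Σy)/n = 2413 − 2112.2 = 300.8
Syy = Σy² − (Σy)²/n = 8171 − 6408.2 = 1762.8
b = Sxy/Sxx = 300.8/60.8 = 4.947368
SSE = Syy − b·Sxy = 1762.8 − 4.947368·300.8 = 274.631579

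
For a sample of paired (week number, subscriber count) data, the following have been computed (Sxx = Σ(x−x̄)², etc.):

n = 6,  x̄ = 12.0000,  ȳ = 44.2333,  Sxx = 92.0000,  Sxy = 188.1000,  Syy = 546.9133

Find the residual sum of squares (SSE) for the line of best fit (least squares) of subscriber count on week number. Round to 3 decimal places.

162.331

b = Sxy/Sxx = 188.1/92 = 2.044565
SSE = Syy − b·Sxy = 546.9133 − 2.044565·188.1 = 162.330583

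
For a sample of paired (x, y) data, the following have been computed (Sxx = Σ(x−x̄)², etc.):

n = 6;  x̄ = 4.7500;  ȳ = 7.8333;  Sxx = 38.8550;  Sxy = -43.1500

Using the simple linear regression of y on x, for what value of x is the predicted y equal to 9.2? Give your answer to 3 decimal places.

3.519

b = Sxy/Sxx = -43.15/38.855 = -1.110539
a = ȳ − b·x̄ = 7.8333 − (-1.110539)·4.75 = 13.108361
Set a + b·x = 9.2: x = (9.2 − 13.108361) / (-1.110539) = 3.519337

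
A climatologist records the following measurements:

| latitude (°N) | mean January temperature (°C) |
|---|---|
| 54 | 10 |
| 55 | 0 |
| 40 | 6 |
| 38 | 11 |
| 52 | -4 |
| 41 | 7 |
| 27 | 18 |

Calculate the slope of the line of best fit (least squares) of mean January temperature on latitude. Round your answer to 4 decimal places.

n = 7, Σx = 307, Σy = 48, Σxy = 1763, Σx² = 14099
Sxx = Σx² − (Σx)²/n = 14099 − 13464.142857 = 634.857143
Sxy = Σxy − (Σx)(Σy)/n = 1763 − 2105.142857 = -342.142857
b = Sxy/Sxx = -342.142857/634.857143 = -0.538929

-0.5389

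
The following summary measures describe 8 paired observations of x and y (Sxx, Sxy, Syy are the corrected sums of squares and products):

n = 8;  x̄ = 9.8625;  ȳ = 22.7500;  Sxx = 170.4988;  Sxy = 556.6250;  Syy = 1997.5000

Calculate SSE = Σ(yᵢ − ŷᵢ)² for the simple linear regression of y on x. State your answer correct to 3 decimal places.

180.294

b = Sxy/Sxx = 556.625/170.4988 = 3.264686
SSE = Syy − b·Sxy = 1997.5 − 3.264686·556.625 = 180.294303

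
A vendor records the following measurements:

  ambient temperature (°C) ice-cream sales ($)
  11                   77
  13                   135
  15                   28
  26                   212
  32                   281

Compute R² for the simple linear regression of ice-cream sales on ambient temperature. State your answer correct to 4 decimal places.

n = 5, Σx = 97, Σy = 733, Σxy = 17526, Σx² = 2215, Σy² = 148843
Sxx = Σx² − (Σx)²/n = 2215 − 1881.8 = 333.2
Sxy = Σxy − (Σx)(Σy)/n = 17526 − 14220.2 = 3305.8
Syy = Σy² − (Σy)²/n = 148843 − 107457.8 = 41385.2
R² = Sxy²/(Sxx·Syy) = (3305.8)²/(333.2·41385.2) = 0.792507

0.7925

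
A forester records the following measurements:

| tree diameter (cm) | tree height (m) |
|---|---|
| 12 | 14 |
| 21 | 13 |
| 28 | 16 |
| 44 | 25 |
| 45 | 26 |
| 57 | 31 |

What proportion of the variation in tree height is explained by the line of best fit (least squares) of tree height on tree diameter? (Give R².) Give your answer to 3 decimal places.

n = 6, Σx = 207, Σy = 125, Σxy = 4926, Σx² = 8579, Σy² = 2883
Sxx = Σx² − (Σx)²/n = 8579 − 7141.5 = 1437.5
Sxy = Σxy − (Σx)(Σy)/n = 4926 − 4312.5 = 613.5
Syy = Σy² − (Σy)²/n = 2883 − 2604.166667 = 278.833333
R² = Sxy²/(Sxx·Syy) = (613.5)²/(1437.5·278.833333) = 0.939024

0.939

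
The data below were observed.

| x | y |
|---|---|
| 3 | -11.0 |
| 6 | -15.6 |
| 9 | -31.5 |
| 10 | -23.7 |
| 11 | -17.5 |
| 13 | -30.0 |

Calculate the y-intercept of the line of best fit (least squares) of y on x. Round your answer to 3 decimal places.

n = 6, Σx = 52, Σy = -129.3, Σxy = -1229.6, Σx² = 516
Sxx = Σx² − (Σx)²/n = 516 − 450.666667 = 65.333333
Sxy = Σxy − (Σx)(Σy)/n = -1229.6 − (-1120.6) = -109
b = Sxy/Sxx = -109/65.333333 = -1.668367
a = ȳ − b·x̄ = -21.55 − (-1.668367)·8.666667 = -7.090816

-7.091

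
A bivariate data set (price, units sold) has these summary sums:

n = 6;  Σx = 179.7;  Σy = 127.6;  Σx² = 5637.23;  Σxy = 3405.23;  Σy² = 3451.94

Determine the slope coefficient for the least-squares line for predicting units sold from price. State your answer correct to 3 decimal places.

Sxx = Σx² − (Σx)²/n = 5637.23 − 5382.015 = 255.215
Sxy = Σxy − (Σx)(Σy)/n = 3405.23 − 3821.62 = -416.39
b = Sxy/Sxx = -416.39/255.215 = -1.631526

-1.632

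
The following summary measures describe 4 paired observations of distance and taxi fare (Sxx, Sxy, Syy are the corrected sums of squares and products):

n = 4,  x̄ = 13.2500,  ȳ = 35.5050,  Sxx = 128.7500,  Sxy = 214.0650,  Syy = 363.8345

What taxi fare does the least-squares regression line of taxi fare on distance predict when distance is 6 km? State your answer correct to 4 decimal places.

23.4509

b = Sxy/Sxx = 214.065/128.75 = 1.662641
a = ȳ − b·x̄ = 35.505 − 1.662641·13.25 = 13.475010
ŷ(6) = a + b·6 = 13.475010 + 1.662641·6 = 23.450854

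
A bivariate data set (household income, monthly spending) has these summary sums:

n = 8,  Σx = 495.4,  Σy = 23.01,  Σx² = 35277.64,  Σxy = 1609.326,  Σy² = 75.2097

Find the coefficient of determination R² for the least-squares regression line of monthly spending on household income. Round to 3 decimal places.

0.819

Sxx = Σx² − (Σx)²/n = 35277.64 − 30677.645 = 4599.995
Sxy = Σxy − (Σx)(Σy)/n = 1609.326 − 1424.89425 = 184.43175
Syy = Σy² − (Σy)²/n = 75.2097 − 66.182513 = 9.027188
R² = Sxy²/(Sxx·Syy) = (184.43175)²/(4599.995·9.027188) = 0.819146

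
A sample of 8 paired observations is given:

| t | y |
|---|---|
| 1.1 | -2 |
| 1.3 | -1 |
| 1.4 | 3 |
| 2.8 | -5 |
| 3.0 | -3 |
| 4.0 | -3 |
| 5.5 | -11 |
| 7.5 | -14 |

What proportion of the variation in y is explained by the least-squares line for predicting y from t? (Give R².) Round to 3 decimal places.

n = 8, Σx = 26.6, Σy = -36, Σxy = -199.8, Σx² = 124.2, Σy² = 374
Sxx = Σx² − (Σx)²/n = 124.2 − 88.445 = 35.755
Sxy = Σxy − (Σx)(Σy)/n = -199.8 − (-119.7) = -80.1
Syy = Σy² − (Σy)²/n = 374 − 162 = 212
R² = Sxy²/(Sxx·Syy) = (-80.1)²/(35.755·212) = 0.846433

0.846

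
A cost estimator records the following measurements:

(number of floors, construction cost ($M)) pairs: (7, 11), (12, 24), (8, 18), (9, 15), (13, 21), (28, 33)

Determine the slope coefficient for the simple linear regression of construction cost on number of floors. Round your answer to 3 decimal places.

0.909

n = 6, Σx = 77, Σy = 122, Σxy = 1841, Σx² = 1291
Sxx = Σx² − (Σx)²/n = 1291 − 988.166667 = 302.833333
Sxy = Σxy − (Σx)(Σy)/n = 1841 − 1565.666667 = 275.333333
b = Sxy/Sxx = 275.333333/302.833333 = 0.909191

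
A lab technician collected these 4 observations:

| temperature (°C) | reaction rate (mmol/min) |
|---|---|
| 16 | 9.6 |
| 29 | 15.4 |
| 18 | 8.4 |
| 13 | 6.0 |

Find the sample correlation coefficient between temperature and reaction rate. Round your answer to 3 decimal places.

n = 4, Σx = 76, Σy = 39.4, Σxy = 829.4, Σx² = 1590, Σy² = 435.88
Sxx = Σx² − (Σx)²/n = 1590 − 1444 = 146
Sxy = Σxy − (Σx)(Σy)/n = 829.4 − 748.6 = 80.8
Syy = Σy² − (Σy)²/n = 435.88 − 388.09 = 47.79
r = Sxy/√(Sxx·Syy) = 80.8/√(6977.34) = 80.8/83.530473 = 0.967312

0.967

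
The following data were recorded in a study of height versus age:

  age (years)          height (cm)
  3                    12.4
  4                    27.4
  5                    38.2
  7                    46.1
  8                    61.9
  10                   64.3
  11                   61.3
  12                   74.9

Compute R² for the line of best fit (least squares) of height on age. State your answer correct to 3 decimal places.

n = 8, Σx = 60, Σy = 386.5, Σxy = 3371.8, Σx² = 528, Σy² = 21822.77
Sxx = Σx² − (Σx)²/n = 528 − 450 = 78
Sxy = Σxy − (Σx)(Σy)/n = 3371.8 − 2898.75 = 473.05
Syy = Σy² − (Σy)²/n = 21822.77 − 18672.78125 = 3149.98875
R² = Sxy²/(Sxx·Syy) = (473.05)²/(78·3149.98875) = 0.910774

0.911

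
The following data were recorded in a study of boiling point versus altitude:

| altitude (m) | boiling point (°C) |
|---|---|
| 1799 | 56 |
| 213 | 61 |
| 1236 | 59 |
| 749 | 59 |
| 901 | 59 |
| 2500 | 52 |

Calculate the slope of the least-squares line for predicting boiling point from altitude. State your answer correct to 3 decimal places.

-0.004

n = 6, Σx = 7398, Σy = 346, Σxy = 414011, Σx² = 12432268
Sxx = Σx² − (Σx)²/n = 12432268 − 9121734 = 3310534
Sxy = Σxy − (Σx)(Σy)/n = 414011 − 426618 = -12607
b = Sxy/Sxx = -12607/3310534 = -0.003808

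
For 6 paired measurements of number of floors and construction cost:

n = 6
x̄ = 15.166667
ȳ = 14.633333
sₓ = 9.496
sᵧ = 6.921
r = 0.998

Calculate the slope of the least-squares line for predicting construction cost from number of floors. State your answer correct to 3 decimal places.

0.727

b = r · sᵧ/sₓ = 0.998 · 6.921/9.496 = 0.727376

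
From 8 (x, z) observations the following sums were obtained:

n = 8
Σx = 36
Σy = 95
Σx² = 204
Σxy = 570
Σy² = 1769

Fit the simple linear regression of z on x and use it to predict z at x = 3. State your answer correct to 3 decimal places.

6.786

Sxx = Σx² − (Σx)²/n = 204 − 162 = 42
Sxy = Σxy − (Σx)(Σy)/n = 570 − 427.5 = 142.5
b = Sxy/Sxx = 142.5/42 = 3.392857
a = ȳ − b·x̄ = 11.875 − 3.392857·4.5 = -3.392857
ŷ(3) = a + b·3 = -3.392857 + 3.392857·3 = 6.785714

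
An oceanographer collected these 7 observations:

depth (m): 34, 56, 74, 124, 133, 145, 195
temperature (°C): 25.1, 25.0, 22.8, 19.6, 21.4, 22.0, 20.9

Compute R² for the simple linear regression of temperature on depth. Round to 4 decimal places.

n = 7, Σx = 761, Σy = 156.8, Σxy = 16482.7, Σx² = 101883, Σy² = 3537.78
Sxx = Σx² − (Σx)²/n = 101883 − 82731.571429 = 19151.428571
Sxy = Σxy − (Σx)(Σy)/n = 16482.7 − 17046.4 = -563.7
Syy = Σy² − (Σy)²/n = 3537.78 − 3512.32 = 25.46
R² = Sxy²/(Sxx·Syy) = (-563.7)²/(19151.428571·25.46) = 0.651683

0.6517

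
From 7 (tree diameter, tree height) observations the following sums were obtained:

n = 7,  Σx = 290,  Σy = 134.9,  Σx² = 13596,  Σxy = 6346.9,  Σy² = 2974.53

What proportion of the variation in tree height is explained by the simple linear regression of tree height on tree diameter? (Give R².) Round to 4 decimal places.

0.9696

Sxx = Σx² − (Σx)²/n = 13596 − 12014.285714 = 1581.714286
Sxy = Σxy − (Σx)(Σy)/n = 6346.9 − 5588.714286 = 758.185714
Syy = Σy² − (Σy)²/n = 2974.53 − 2599.715714 = 374.814286
R² = Sxy²/(Sxx·Syy) = (758.185714)²/(1581.714286·374.814286) = 0.969632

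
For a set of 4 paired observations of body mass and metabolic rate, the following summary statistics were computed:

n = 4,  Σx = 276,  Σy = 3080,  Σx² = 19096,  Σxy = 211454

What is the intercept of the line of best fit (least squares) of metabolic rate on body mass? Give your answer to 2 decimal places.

Sxx = Σx² − (Σx)²/n = 19096 − 19044 = 52
Sxy = Σxy − (Σx)(Σy)/n = 211454 − 212520 = -1066
b = Sxy/Sxx = -1066/52 = -20.5
a = ȳ − b·x̄ = 770 − (-20.5)·69 = 2184.5

2184.50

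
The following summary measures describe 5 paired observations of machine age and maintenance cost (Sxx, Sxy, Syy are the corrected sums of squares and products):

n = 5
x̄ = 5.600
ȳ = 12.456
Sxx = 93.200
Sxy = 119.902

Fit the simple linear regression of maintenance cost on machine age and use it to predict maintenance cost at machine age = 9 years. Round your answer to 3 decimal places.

b = Sxy/Sxx = 119.902/93.2 = 1.286502
a = ȳ − b·x̄ = 12.456 − 1.286502·5.6 = 5.251588
ŷ(9) = a + b·9 = 5.251588 + 1.286502·9 = 16.830107

16.830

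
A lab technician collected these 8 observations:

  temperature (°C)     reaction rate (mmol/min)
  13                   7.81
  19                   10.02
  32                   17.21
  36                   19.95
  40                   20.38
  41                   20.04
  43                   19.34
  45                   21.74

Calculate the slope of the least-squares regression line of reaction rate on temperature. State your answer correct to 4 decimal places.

0.4356

n = 8, Σx = 269, Σy = 136.49, Σxy = 5007.59, Σx² = 10005
Sxx = Σx² − (Σx)²/n = 10005 − 9045.125 = 959.875
Sxy = Σxy − (Σx)(Σy)/n = 5007.59 − 4589.47625 = 418.11375
b = Sxy/Sxx = 418.11375/959.875 = 0.435592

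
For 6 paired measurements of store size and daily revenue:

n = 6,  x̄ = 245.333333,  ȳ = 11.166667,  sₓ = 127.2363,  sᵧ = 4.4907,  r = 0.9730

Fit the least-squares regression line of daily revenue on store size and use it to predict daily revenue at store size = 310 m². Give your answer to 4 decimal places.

13.3874

b = r · sᵧ/sₓ = 0.973 · 4.4907/127.2363 = 0.034341
a = ȳ − b·x̄ = 11.166667 − 0.034341·245.333333 = 2.741618
ŷ(310) = a + b·310 = 2.741618 + 0.034341·310 = 13.387400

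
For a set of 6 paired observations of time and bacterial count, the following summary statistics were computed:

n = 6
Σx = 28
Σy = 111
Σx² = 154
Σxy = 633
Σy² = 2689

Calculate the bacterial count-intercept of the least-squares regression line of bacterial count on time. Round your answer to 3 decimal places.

-4.500

Sxx = Σx² − (Σx)²/n = 154 − 130.666667 = 23.333333
Sxy = Σxy − (Σx)(Σy)/n = 633 − 518 = 115
b = Sxy/Sxx = 115/23.333333 = 4.928571
a = ȳ − b·x̄ = 18.5 − 4.928571·4.666667 = -4.5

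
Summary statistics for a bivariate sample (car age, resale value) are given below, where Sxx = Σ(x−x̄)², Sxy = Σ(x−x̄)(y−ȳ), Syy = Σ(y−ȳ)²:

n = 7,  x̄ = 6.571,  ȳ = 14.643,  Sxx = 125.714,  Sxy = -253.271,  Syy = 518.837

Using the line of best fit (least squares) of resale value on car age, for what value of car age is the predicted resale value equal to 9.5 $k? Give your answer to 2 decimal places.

b = Sxy/Sxx = -253.271/125.714 = -2.014660
a = ȳ − b·x̄ = 14.643 − (-2.014660)·6.571 = 27.881333
Set a + b·x = 9.5: x = (9.5 − 27.881333) / (-2.014660) = 9.123788

9.12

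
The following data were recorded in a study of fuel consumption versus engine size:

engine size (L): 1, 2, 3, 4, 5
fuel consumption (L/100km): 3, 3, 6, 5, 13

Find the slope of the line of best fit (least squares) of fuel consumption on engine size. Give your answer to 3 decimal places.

2.200

n = 5, Σx = 15, Σy = 30, Σxy = 112, Σx² = 55
Sxx = Σx² − (Σx)²/n = 55 − 45 = 10
Sxy = Σxy − (Σx)(Σy)/n = 112 − 90 = 22
b = Sxy/Sxx = 22/10 = 2.2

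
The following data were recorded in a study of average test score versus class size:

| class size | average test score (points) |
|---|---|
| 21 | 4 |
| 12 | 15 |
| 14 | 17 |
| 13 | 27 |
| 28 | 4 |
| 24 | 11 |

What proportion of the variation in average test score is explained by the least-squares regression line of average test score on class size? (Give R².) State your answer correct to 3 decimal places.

0.615

n = 6, Σx = 112, Σy = 78, Σxy = 1229, Σx² = 2310, Σy² = 1396
Sxx = Σx² − (Σx)²/n = 2310 − 2090.666667 = 219.333333
Sxy = Σxy − (Σx)(Σy)/n = 1229 − 1456 = -227
Syy = Σy² − (Σy)²/n = 1396 − 1014 = 382
R² = Sxy²/(Sxx·Syy) = (-227)²/(219.333333·382) = 0.615012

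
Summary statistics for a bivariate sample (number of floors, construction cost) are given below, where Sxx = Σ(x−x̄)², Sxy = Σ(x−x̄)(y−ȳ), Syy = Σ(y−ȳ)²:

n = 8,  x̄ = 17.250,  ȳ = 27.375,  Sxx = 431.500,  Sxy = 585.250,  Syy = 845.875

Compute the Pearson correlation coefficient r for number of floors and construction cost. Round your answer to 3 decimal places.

r = Sxy/√(Sxx·Syy) = 585.25/√(364995.0625) = 585.25/604.148212 = 0.968719

0.969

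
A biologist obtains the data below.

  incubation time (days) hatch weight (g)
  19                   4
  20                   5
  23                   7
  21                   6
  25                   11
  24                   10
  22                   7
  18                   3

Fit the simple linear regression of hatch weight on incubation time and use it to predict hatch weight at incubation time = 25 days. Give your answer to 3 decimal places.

n = 8, Σx = 172, Σy = 53, Σxy = 1186, Σx² = 3740
Sxx = Σx² − (Σx)²/n = 3740 − 3698 = 42
Sxy = Σxy − (Σx)(Σy)/n = 1186 − 1139.5 = 46.5
b = Sxy/Sxx = 46.5/42 = 1.107143
a = ȳ − b·x̄ = 6.625 − 1.107143·21.5 = -17.178571
ŷ(25) = a + b·25 = -17.178571 + 1.107143·25 = 10.5

10.500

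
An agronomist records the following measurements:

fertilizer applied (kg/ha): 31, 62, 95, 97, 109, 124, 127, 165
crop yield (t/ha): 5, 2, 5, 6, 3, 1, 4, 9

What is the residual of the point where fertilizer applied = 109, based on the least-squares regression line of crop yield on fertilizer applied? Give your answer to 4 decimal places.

n = 8, Σx = 810, Σy = 35, Σxy = 3780, Σx² = 93850
Sxx = Σx² − (Σx)²/n = 93850 − 82012.5 = 11837.5
Sxy = Σxy − (Σx)(Σy)/n = 3780 − 3543.75 = 236.25
b = Sxy/Sxx = 236.25/11837.5 = 0.019958
a = ȳ − b·x̄ = 4.375 − 0.019958·101.25 = 2.354277
ŷ(109) = 2.354277 + 0.019958·109 = 4.529673
residual = y − ŷ = 3 − 4.529673 = -1.529673

-1.5297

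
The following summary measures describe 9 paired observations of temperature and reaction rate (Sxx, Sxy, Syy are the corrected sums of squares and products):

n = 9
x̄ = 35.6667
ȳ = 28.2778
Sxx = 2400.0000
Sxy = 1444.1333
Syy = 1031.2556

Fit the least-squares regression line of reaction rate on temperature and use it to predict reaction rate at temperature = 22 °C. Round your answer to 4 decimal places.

20.0542

b = Sxy/Sxx = 1444.1333/2400 = 0.601722
a = ȳ − b·x̄ = 28.2778 − 0.601722·35.6667 = 6.816355
ŷ(22) = a + b·22 = 6.816355 + 0.601722·22 = 20.054243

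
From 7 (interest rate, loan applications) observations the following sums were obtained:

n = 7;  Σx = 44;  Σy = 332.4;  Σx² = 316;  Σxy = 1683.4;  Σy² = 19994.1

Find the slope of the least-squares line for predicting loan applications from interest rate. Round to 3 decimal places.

Sxx = Σx² − (Σx)²/n = 316 − 276.571429 = 39.428571
Sxy = Σxy − (Σx)(Σy)/n = 1683.4 − 2089.371429 = -405.971429
b = Sxy/Sxx = -405.971429/39.428571 = -10.296377

-10.296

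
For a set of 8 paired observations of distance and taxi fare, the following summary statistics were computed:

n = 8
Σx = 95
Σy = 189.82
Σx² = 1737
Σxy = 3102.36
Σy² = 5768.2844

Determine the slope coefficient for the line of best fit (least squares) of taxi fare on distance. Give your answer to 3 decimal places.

1.393

Sxx = Σx² − (Σx)²/n = 1737 − 1128.125 = 608.875
Sxy = Σxy − (Σx)(Σy)/n = 3102.36 − 2254.1125 = 848.2475
b = Sxy/Sxx = 848.2475/608.875 = 1.393139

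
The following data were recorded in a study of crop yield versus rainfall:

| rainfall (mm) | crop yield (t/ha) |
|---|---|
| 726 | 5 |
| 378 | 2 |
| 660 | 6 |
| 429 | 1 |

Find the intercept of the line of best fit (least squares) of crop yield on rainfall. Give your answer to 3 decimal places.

n = 4, Σx = 2193, Σy = 14, Σxy = 8775, Σx² = 1289601
Sxx = Σx² − (Σx)²/n = 1289601 − 1202312.25 = 87288.75
Sxy = Σxy − (Σx)(Σy)/n = 8775 − 7675.5 = 1099.5
b = Sxy/Sxx = 1099.5/87288.75 = 0.012596
a = ȳ − b·x̄ = 3.5 − 0.012596·548.25 = -3.405825

-3.406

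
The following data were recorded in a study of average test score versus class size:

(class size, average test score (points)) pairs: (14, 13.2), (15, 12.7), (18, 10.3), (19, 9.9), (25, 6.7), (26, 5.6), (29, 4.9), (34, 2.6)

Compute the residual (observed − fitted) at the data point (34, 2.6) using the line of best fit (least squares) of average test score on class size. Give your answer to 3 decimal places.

0.546

n = 8, Σx = 180, Σy = 65.9, Σxy = 1292.4, Σx² = 4404
Sxx = Σx² − (Σx)²/n = 4404 − 4050 = 354
Sxy = Σxy − (Σx)(Σy)/n = 1292.4 − 1482.75 = -190.35
b = Sxy/Sxx = -190.35/354 = -0.537712
a = ȳ − b·x̄ = 8.2375 − (-0.537712)·22.5 = 20.336017
ŷ(34) = 20.336017 + (-0.537712)·34 = 2.053814
residual = y − ŷ = 2.6 − 2.053814 = 0.546186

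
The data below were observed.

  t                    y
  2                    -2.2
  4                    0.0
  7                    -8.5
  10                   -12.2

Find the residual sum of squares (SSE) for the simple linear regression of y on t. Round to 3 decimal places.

14.818

n = 4, Σx = 23, Σy = -22.9, Σxy = -185.9, Σx² = 169, Σy² = 225.93
Sxx = Σx² − (Σx)²/n = 169 − 132.25 = 36.75
Sxy = Σxy − (Σx)(Σy)/n = -185.9 − (-131.675) = -54.225
Syy = Σy² − (Σy)²/n = 225.93 − 131.1025 = 94.8275
b = Sxy/Sxx = -54.225/36.75 = -1.475510
SSE = Syy − b·Sxy = 94.8275 − (-1.475510)·(-54.225) = 14.817959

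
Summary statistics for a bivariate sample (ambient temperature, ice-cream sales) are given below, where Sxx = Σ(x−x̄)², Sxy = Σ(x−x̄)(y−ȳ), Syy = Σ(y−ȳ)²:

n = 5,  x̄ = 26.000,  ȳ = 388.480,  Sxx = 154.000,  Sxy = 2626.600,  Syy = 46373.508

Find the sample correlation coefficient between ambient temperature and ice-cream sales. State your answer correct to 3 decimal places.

0.983

r = Sxy/√(Sxx·Syy) = 2626.6/√(7141520.232) = 2626.6/2672.362294 = 0.982876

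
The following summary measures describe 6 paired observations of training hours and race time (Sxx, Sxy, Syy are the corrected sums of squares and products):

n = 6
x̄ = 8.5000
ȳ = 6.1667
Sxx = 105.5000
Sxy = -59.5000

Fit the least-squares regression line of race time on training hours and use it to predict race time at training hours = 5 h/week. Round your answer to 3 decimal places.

8.141

b = Sxy/Sxx = -59.5/105.5 = -0.563981
a = ȳ − b·x̄ = 6.1667 − (-0.563981)·8.5 = 10.960539
ŷ(5) = a + b·5 = 10.960539 + (-0.563981)·5 = 8.140634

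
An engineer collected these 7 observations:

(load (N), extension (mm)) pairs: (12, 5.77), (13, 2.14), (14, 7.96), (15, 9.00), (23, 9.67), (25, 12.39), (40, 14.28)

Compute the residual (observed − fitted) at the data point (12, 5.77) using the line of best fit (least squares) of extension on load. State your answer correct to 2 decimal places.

-0.18

n = 7, Σx = 142, Σy = 61.21, Σxy = 1446.86, Σx² = 3488
Sxx = Σx² − (Σx)²/n = 3488 − 2880.571429 = 607.428571
Sxy = Σxy − (Σx)(Σy)/n = 1446.86 − 1241.688571 = 205.171429
b = Sxy/Sxx = 205.171429/607.428571 = 0.337770
a = ȳ − b·x̄ = 8.744286 − 0.337770·20.285714 = 1.892371
ŷ(12) = 1.892371 + 0.337770·12 = 5.945616
residual = y − ŷ = 5.77 − 5.945616 = -0.175616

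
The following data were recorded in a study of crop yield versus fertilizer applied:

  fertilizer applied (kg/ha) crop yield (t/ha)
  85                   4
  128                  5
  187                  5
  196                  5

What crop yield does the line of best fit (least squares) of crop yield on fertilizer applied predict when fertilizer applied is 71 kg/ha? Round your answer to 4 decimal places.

4.1405

n = 4, Σx = 596, Σy = 19, Σxy = 2895, Σx² = 96994
Sxx = Σx² − (Σx)²/n = 96994 − 88804 = 8190
Sxy = Σxy − (Σx)(Σy)/n = 2895 − 2831 = 64
b = Sxy/Sxx = 64/8190 = 0.007814
a = ȳ − b·x̄ = 4.75 − 0.007814·149 = 3.585653
ŷ(71) = a + b·71 = 3.585653 + 0.007814·71 = 4.140476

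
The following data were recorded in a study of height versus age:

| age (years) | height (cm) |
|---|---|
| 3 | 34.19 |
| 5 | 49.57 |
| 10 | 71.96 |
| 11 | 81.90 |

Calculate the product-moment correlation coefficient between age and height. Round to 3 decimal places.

n = 4, Σx = 29, Σy = 237.62, Σxy = 1970.92, Σx² = 255, Σy² = 15511.9926
Sxx = Σx² − (Σx)²/n = 255 − 210.25 = 44.75
Sxy = Σxy − (Σx)(Σy)/n = 1970.92 − 1722.745 = 248.175
Syy = Σy² − (Σy)²/n = 15511.9926 − 14115.8161 = 1396.1765
r = Sxy/√(Sxx·Syy) = 248.175/√(62478.898375) = 248.175/249.957793 = 0.992868

0.993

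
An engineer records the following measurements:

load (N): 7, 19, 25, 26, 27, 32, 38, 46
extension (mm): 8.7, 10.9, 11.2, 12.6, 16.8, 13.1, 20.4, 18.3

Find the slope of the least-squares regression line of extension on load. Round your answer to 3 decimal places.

0.293

n = 8, Σx = 220, Σy = 112, Σxy = 3365.4, Σx² = 7024
Sxx = Σx² − (Σx)²/n = 7024 − 6050 = 974
Sxy = Σxy − (Σx)(Σy)/n = 3365.4 − 3080 = 285.4
b = Sxy/Sxx = 285.4/974 = 0.293018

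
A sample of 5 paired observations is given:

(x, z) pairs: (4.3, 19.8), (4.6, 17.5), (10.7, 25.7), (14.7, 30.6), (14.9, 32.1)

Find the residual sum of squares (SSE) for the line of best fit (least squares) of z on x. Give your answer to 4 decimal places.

n = 5, Σx = 49.2, Σy = 125.7, Σxy = 1368.74, Σx² = 592.24, Σy² = 3325.55
Sxx = Σx² − (Σx)²/n = 592.24 − 484.128 = 108.112
Sxy = Σxy − (Σx)(Σy)/n = 1368.74 − 1236.888 = 131.852
Syy = Σy² − (Σy)²/n = 3325.55 − 3160.098 = 165.452
b = Sxy/Sxx = 131.852/108.112 = 1.219587
SSE = Syy − b·Sxy = 165.452 − 1.219587·131.852 = 4.647002

4.6470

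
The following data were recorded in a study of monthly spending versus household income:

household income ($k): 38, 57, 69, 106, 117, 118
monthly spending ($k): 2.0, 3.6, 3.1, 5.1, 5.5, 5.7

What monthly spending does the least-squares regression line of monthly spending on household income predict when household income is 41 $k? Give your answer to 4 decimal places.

2.3233

n = 6, Σx = 505, Σy = 25, Σxy = 2351.8, Σx² = 48303
Sxx = Σx² − (Σx)²/n = 48303 − 42504.166667 = 5798.833333
Sxy = Σxy − (Σx)(Σy)/n = 2351.8 − 2104.166667 = 247.633333
b = Sxy/Sxx = 247.633333/5798.833333 = 0.042704
a = ȳ − b·x̄ = 4.166667 − 0.042704·84.166667 = 0.572414
ŷ(41) = a + b·41 = 0.572414 + 0.042704·41 = 2.323278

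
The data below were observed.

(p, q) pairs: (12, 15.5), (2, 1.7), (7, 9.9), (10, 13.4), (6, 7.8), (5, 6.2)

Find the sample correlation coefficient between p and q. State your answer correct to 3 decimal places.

n = 6, Σx = 42, Σy = 54.5, Σxy = 470.5, Σx² = 358, Σy² = 619.99
Sxx = Σx² − (Σx)²/n = 358 − 294 = 64
Sxy = Σxy − (Σx)(Σy)/n = 470.5 − 381.5 = 89
Syy = Σy² − (Σy)²/n = 619.99 − 495.041667 = 124.948333
r = Sxy/√(Sxx·Syy) = 89/√(7996.693333) = 89/89.424232 = 0.995256

0.995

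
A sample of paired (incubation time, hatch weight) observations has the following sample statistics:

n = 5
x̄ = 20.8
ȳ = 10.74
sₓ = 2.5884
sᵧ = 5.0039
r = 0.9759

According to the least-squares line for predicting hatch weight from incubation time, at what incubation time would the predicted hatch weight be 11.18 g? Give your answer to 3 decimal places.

21.033

b = r · sᵧ/sₓ = 0.9759 · 5.0039/2.5884 = 1.886612
a = ȳ − b·x̄ = 10.74 − 1.886612·20.8 = -28.501526
Set a + b·x = 11.18: x = (11.18 − (-28.501526)) / 1.886612 = 21.033222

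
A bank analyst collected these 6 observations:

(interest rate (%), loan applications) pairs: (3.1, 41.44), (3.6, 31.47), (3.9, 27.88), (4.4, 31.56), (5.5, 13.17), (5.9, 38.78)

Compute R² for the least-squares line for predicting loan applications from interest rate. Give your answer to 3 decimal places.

0.138

n = 6, Σx = 26.4, Σy = 184.3, Σxy = 790.589, Σx² = 122.2, Σy² = 6158.2998
Sxx = Σx² − (Σx)²/n = 122.2 − 116.16 = 6.04
Sxy = Σxy − (Σx)(Σy)/n = 790.589 − 810.92 = -20.331
Syy = Σy² − (Σy)²/n = 6158.2998 − 5661.081667 = 497.218133
R² = Sxy²/(Sxx·Syy) = (-20.331)²/(6.04·497.218133) = 0.137636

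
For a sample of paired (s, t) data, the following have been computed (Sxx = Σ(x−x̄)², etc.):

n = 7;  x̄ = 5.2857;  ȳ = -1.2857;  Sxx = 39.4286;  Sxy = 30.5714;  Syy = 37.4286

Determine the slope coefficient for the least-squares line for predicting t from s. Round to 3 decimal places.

0.775

b = Sxy/Sxx = 30.5714/39.4286 = 0.775361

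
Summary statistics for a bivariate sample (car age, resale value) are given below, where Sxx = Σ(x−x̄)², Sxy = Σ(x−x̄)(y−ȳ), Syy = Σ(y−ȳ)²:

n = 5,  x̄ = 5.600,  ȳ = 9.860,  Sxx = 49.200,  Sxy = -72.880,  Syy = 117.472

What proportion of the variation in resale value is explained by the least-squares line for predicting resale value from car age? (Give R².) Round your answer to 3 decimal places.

0.919

R² = Sxy²/(Sxx·Syy) = (-72.88)²/(49.2·117.472) = 0.919004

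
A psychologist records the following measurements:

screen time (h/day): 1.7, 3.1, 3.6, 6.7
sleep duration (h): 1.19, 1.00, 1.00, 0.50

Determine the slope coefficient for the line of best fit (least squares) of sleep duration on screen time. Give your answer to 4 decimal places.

-0.1391

n = 4, Σx = 15.1, Σy = 3.69, Σxy = 12.073, Σx² = 70.35
Sxx = Σx² − (Σx)²/n = 70.35 − 57.0025 = 13.3475
Sxy = Σxy − (Σx)(Σy)/n = 12.073 − 13.92975 = -1.85675
b = Sxy/Sxx = -1.85675/13.3475 = -0.139108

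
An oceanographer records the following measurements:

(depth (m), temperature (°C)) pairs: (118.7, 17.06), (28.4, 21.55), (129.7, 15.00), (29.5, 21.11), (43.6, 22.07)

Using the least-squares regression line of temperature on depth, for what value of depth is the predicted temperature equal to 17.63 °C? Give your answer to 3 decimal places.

98.513

n = 5, Σx = 349.9, Σy = 96.79, Σxy = 6167.539, Σx² = 34489.55
Sxx = Σx² − (Σx)²/n = 34489.55 − 24486.002 = 10003.548
Sxy = Σxy − (Σx)(Σy)/n = 6167.539 − 6773.3642 = -605.8252
b = Sxy/Sxx = -605.8252/10003.548 = -0.060561
a = ȳ − b·x̄ = 19.358 − (-0.060561)·69.98 = 23.596061
Set a + b·x = 17.63: x = (17.63 − 23.596061) / (-0.060561) = 98.513199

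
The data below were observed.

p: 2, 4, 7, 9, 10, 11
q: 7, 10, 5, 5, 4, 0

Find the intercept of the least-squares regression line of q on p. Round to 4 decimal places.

n = 6, Σx = 43, Σy = 31, Σxy = 174, Σx² = 371
Sxx = Σx² − (Σx)²/n = 371 − 308.166667 = 62.833333
Sxy = Σxy − (Σx)(Σy)/n = 174 − 222.166667 = -48.166667
b = Sxy/Sxx = -48.166667/62.833333 = -0.766578
a = ȳ − b·x̄ = 5.166667 − (-0.766578)·7.166667 = 10.660477

10.6605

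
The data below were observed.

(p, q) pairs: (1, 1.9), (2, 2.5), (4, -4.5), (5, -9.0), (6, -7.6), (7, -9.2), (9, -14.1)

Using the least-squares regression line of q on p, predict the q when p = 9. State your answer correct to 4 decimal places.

-14.4421

n = 7, Σx = 34, Σy = -40, Σxy = -293, Σx² = 212
Sxx = Σx² − (Σx)²/n = 212 − 165.142857 = 46.857143
Sxy = Σxy − (Σx)(Σy)/n = -293 − (-194.285714) = -98.714286
b = Sxy/Sxx = -98.714286/46.857143 = -2.106707
a = ȳ − b·x̄ = -5.714286 − (-2.106707)·4.857143 = 4.518293
ŷ(9) = a + b·9 = 4.518293 + (-2.106707)·9 = -14.442073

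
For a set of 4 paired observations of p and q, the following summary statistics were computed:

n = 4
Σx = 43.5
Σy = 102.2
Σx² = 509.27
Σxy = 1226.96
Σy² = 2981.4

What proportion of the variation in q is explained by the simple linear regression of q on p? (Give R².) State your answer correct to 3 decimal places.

Sxx = Σx² − (Σx)²/n = 509.27 − 473.0625 = 36.2075
Sxy = Σxy − (Σx)(Σy)/n = 1226.96 − 1111.425 = 115.535
Syy = Σy² − (Σy)²/n = 2981.4 − 2611.21 = 370.19
R² = Sxy²/(Sxx·Syy) = (115.535)²/(36.2075·370.19) = 0.995873

0.996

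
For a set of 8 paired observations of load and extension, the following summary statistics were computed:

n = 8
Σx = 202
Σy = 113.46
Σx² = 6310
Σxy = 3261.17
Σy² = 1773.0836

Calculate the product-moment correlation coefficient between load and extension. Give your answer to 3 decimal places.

0.890

Sxx = Σx² − (Σx)²/n = 6310 − 5100.5 = 1209.5
Sxy = Σxy − (Σx)(Σy)/n = 3261.17 − 2864.865 = 396.305
Syy = Σy² − (Σy)²/n = 1773.0836 − 1609.14645 = 163.93715
r = Sxy/√(Sxx·Syy) = 396.305/√(198281.982925) = 396.305/445.288651 = 0.889996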